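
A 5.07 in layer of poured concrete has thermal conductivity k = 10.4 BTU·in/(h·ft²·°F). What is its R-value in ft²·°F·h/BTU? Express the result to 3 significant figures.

0.487 ft²·°F·h/BTU

R = L/k = 5.07/10.4 = 0.4875 ft²·°F·h/BTU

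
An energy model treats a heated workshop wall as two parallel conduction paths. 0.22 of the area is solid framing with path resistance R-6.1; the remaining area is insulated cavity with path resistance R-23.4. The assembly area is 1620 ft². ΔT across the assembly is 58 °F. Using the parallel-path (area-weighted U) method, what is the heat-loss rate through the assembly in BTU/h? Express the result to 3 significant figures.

6520 BTU/h

U_eff = 0.78/23.4 + 0.22/6.1 = 0.03333 + 0.03607 = 0.0694
R_eff = 1/U_eff = 14.41 ft²·°F·h/BTU
Q = 1620 × 58 / 14.41 = 6521 BTU/h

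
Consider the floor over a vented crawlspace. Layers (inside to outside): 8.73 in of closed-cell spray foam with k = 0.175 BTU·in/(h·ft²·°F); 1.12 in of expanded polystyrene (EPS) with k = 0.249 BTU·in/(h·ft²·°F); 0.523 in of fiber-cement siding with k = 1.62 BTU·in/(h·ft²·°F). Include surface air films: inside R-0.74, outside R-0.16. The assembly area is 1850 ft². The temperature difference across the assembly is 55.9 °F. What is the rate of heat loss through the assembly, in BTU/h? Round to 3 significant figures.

8.73/0.175 = 49.89
1.12/0.249 = 4.498
0.523/1.62 = 0.3228
R_total = 0.74 + 49.89 + 4.498 + 0.3228 + 0.16 = 55.61 ft²·°F·h/BTU
Q = A·ΔT/R = 1850 × 55.9 / 55.61 = 1860 BTU/h

1860 BTU/h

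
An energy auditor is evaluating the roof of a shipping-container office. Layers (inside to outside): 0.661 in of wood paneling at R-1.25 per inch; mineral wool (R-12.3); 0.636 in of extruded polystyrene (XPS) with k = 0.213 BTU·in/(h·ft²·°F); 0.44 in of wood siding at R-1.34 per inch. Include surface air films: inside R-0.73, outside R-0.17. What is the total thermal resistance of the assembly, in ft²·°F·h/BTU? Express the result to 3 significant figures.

0.661 × 1.25 = 0.8263
0.636/0.213 = 2.986
0.44 × 1.34 = 0.5896
R_total = 0.73 + 0.8263 + 12.3 + 2.986 + 0.5896 + 0.17 = 17.6 ft²·°F·h/BTU

17.6 ft²·°F·h/BTU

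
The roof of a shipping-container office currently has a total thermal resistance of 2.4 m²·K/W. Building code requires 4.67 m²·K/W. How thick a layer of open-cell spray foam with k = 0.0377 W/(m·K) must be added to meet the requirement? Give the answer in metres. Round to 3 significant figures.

0.0856 m

ΔR = 4.67 − 2.4 = 2.27 m²·K/W
L = ΔR × k = 2.27 × 0.0377 = 0.08558 m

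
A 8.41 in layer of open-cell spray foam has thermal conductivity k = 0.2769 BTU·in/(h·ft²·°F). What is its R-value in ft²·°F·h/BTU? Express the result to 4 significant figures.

30.37 ft²·°F·h/BTU

R = L/k = 8.41/0.2769 = 30.372 ft²·°F·h/BTU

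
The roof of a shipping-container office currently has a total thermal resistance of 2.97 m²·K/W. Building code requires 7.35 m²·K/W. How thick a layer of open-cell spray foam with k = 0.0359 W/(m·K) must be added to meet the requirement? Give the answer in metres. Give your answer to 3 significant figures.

0.157 m

ΔR = 7.35 − 2.97 = 4.38 m²·K/W
L = ΔR × k = 4.38 × 0.0359 = 0.1572 m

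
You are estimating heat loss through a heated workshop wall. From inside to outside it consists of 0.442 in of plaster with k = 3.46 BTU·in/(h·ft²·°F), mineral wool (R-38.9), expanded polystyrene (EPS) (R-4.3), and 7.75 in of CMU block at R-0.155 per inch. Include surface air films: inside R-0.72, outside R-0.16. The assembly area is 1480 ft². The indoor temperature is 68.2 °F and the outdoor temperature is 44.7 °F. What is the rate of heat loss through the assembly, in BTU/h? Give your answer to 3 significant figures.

0.442/3.46 = 0.1277
7.75 × 0.155 = 1.201
R_total = 0.72 + 0.1277 + 38.9 + 4.3 + 1.201 + 0.16 = 45.41 ft²·°F·h/BTU
Q = A·ΔT/R = 1480 × (68.2 − 44.7) / 45.41 = 765.9 BTU/h

766 BTU/h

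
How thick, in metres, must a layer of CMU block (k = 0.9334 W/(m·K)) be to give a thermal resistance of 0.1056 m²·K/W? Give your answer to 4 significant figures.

L = R·k = 0.1056 × 0.9334 = 0.098567 m

0.09857 m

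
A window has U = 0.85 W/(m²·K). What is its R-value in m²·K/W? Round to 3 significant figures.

R = 1/U = 1/0.85 = 1.176

1.18 m²·K/W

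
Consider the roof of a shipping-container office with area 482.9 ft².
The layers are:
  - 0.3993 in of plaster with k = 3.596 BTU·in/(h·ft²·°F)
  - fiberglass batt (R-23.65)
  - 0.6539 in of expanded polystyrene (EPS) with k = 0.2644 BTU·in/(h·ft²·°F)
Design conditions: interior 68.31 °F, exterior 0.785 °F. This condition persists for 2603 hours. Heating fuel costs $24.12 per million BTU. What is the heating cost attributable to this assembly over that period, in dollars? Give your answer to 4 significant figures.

78.04 dollars

0.3993/3.596 = 0.11104
0.6539/0.2644 = 2.4731
R_total = 0.11104 + 23.65 + 2.4731 = 26.234 ft²·°F·h/BTU
Q = 482.9 × (68.31 − 0.785) / 26.234 = 1243 BTU/h
E = 1243 × 2603 = 3235400 BTU
Cost = 3235400/10⁶ × 24.12 = $78.038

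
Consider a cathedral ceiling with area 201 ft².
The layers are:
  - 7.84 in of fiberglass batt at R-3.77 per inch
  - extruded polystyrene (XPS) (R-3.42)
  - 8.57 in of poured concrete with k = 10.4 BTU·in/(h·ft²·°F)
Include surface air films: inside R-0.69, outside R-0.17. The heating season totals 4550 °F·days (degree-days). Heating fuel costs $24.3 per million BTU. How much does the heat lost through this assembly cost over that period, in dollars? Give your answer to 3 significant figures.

15.4 dollars

7.84 × 3.77 = 29.56
8.57/10.4 = 0.824
R_total = 0.69 + 29.56 + 3.42 + 0.824 + 0.17 = 34.66 ft²·°F·h/BTU
E = A × HDD × 24 / R = 201 × 4550 × 24 / 34.66 = 633300 BTU
Cost = 633300/10⁶ × 24.3 = $15.39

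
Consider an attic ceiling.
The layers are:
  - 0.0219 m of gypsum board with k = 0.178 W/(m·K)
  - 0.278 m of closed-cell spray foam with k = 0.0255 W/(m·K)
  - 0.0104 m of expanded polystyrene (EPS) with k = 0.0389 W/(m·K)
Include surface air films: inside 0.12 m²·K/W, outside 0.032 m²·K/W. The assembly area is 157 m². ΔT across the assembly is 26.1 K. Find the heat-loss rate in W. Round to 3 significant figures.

0.0219/0.178 = 0.123
0.278/0.0255 = 10.9
0.0104/0.0389 = 0.2674
R_total = 0.12 + 0.123 + 10.9 + 0.2674 + 0.032 = 11.44 m²·K/W
Q = A·ΔT/R = 157 × 26.1 / 11.44 = 358.1 W

358 W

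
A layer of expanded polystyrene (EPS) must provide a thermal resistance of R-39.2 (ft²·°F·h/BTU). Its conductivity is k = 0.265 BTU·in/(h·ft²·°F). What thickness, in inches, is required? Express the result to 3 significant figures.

L = R × k = 39.2 × 0.265 = 10.39 in

10.4 in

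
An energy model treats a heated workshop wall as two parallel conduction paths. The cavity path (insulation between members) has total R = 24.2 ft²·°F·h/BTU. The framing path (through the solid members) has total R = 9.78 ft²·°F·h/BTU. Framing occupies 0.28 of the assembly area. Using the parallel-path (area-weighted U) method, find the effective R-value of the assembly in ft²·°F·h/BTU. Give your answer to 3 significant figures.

17.1 ft²·°F·h/BTU

U_eff = 0.72/24.2 + 0.28/9.78 = 0.02975 + 0.02863 = 0.05838
R_eff = 1/U_eff = 17.13 ft²·°F·h/BTU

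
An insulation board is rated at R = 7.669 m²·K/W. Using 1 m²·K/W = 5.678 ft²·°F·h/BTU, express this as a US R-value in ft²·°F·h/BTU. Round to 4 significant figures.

R_US = 7.669 × 5.678 = 43.545

43.54 ft²·°F·h/BTU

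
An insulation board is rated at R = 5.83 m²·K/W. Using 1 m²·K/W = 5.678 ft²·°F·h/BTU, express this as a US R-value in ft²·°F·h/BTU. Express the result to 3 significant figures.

33.1 ft²·°F·h/BTU

R_US = 5.83 × 5.678 = 33.1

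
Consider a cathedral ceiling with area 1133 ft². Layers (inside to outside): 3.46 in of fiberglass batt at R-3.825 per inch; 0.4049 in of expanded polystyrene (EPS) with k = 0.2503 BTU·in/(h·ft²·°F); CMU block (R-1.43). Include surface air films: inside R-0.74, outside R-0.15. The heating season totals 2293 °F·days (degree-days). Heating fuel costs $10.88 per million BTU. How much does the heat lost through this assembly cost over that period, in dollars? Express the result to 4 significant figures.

3.46 × 3.825 = 13.235
0.4049/0.2503 = 1.6177
R_total = 0.74 + 13.235 + 1.6177 + 1.43 + 0.15 = 17.172 ft²·°F·h/BTU
E = A × HDD × 24 / R = 1133 × 2293 × 24 / 17.172 = 3631000 BTU
Cost = 3631000/10⁶ × 10.88 = $39.505

39.50 dollars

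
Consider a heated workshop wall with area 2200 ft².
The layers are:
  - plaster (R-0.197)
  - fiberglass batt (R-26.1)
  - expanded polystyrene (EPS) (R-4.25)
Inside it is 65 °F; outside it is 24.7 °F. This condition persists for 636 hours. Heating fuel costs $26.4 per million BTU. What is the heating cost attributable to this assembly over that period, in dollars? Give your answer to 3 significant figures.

48.7 dollars

R_total = 0.197 + 26.1 + 4.25 = 30.55 ft²·°F·h/BTU
Q = 2200 × (65 − 24.7) / 30.55 = 2902 BTU/h
E = 2902 × 636 = 1846000 BTU
Cost = 1846000/10⁶ × 26.4 = $48.73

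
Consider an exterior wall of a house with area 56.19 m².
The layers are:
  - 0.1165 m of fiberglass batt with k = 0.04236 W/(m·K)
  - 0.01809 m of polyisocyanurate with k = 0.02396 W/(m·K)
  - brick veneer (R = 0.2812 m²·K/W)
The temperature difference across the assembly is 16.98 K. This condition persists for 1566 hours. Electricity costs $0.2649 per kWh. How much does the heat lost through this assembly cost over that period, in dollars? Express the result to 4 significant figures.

0.1165/0.04236 = 2.7502
0.01809/0.02396 = 0.75501
R_total = 2.7502 + 0.75501 + 0.2812 = 3.7864 m²·K/W
Q = 56.19 × 16.98 / 3.7864 = 251.98 W
E = 251.98 W × 1566 h / 1000 = 394.6 kWh
Cost = 394.6 × 0.2649 = $104.53

104.5 dollars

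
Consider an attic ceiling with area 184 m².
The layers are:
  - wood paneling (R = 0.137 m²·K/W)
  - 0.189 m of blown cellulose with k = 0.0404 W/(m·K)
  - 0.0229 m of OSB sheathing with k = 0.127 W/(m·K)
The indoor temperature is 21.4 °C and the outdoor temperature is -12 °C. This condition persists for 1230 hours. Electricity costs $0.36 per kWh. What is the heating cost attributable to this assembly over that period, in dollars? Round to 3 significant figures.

545 dollars

0.189/0.0404 = 4.678
0.0229/0.127 = 0.1803
R_total = 0.137 + 4.678 + 0.1803 = 4.996 m²·K/W
Q = 184 × (21.4 − (-12)) / 4.996 = 1230 W
E = 1230 W × 1230 h / 1000 = 1513 kWh
Cost = 1513 × 0.36 = $544.7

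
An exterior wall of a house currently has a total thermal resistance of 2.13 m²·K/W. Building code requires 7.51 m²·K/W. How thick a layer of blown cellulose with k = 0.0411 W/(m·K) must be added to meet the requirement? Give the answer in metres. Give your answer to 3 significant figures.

0.221 m

ΔR = 7.51 − 2.13 = 5.38 m²·K/W
L = ΔR × k = 5.38 × 0.0411 = 0.2211 m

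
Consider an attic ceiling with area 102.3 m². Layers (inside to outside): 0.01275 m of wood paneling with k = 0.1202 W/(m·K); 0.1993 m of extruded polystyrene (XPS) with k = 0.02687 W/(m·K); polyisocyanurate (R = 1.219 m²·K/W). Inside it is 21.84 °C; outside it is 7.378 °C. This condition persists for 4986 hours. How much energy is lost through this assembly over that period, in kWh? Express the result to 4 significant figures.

0.01275/0.1202 = 0.10607
0.1993/0.02687 = 7.4172
R_total = 0.10607 + 7.4172 + 1.219 = 8.7423 m²·K/W
Q = 102.3 × (21.84 − 7.378) / 8.7423 = 169.23 W
E = 169.23 W × 4986 h / 1000 = 843.79 kWh

843.8 kWh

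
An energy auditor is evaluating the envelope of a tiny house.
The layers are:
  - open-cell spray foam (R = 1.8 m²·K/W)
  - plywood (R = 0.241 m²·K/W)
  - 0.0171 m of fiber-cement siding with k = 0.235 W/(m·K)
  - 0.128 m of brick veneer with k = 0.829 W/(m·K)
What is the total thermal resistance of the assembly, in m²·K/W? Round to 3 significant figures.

0.0171/0.235 = 0.07277
0.128/0.829 = 0.1544
R_total = 1.8 + 0.241 + 0.07277 + 0.1544 = 2.268 m²·K/W

2.27 m²·K/W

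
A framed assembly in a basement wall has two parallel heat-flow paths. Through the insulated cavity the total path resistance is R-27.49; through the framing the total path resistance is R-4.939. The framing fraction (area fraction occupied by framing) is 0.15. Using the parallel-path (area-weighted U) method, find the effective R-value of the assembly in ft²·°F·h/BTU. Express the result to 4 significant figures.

16.32 ft²·°F·h/BTU

U_eff = 0.85/27.49 + 0.15/4.939 = 0.03092 + 0.030371 = 0.061291
R_eff = 1/U_eff = 16.316 ft²·°F·h/BTU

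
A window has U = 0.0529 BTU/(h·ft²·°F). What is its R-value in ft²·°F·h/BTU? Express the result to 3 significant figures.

R = 1/U = 1/0.0529 = 18.9

18.9 ft²·°F·h/BTU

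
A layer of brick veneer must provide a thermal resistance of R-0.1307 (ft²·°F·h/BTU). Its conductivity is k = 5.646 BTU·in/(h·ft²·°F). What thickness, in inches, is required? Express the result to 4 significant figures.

L = R × k = 0.1307 × 5.646 = 0.73793 in

0.7379 in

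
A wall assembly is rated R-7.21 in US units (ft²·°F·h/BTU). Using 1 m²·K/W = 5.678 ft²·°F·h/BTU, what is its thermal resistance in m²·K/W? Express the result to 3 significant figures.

R_SI = 7.21/5.678 = 1.27

1.27 m²·K/W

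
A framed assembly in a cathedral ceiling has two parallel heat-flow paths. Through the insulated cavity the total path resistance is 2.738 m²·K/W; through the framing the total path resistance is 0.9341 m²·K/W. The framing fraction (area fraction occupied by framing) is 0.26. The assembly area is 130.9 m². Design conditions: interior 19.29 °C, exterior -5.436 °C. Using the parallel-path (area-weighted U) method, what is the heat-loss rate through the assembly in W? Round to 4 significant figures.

U_eff = 0.74/2.738 + 0.26/0.9341 = 0.27027 + 0.27834 = 0.54861
R_eff = 1/U_eff = 1.8228 m²·K/W
Q = 130.9 × (19.29 − (-5.436)) / 1.8228 = 1775.7 W

1776 W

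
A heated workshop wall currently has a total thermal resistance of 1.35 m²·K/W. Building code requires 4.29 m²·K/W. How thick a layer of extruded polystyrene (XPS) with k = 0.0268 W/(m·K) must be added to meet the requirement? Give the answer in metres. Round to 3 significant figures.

0.0788 m

ΔR = 4.29 − 1.35 = 2.94 m²·K/W
L = ΔR × k = 2.94 × 0.0268 = 0.07879 m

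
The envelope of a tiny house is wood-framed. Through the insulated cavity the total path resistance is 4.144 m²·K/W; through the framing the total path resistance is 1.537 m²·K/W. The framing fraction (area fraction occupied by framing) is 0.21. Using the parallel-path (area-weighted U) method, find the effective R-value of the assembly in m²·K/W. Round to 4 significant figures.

3.056 m²·K/W

U_eff = 0.79/4.144 + 0.21/1.537 = 0.19064 + 0.13663 = 0.32727
R_eff = 1/U_eff = 3.0556 m²·K/W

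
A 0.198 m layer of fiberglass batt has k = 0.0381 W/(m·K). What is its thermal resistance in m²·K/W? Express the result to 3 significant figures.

5.20 m²·K/W

R = L/k = 0.198/0.0381 = 5.197 m²·K/W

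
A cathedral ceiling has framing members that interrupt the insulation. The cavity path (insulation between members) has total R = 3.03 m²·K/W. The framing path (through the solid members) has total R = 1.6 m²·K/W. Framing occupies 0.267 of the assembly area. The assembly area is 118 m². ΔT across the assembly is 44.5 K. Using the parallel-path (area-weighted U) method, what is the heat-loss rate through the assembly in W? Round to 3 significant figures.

U_eff = 0.733/3.03 + 0.267/1.6 = 0.2419 + 0.1669 = 0.4088
R_eff = 1/U_eff = 2.446 m²·K/W
Q = 118 × 44.5 / 2.446 = 2147 W

2150 W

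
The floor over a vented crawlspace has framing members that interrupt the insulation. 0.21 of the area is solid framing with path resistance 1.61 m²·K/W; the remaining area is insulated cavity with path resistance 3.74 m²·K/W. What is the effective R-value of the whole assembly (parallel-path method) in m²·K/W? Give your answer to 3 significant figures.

2.93 m²·K/W

U_eff = 0.79/3.74 + 0.21/1.61 = 0.2112 + 0.1304 = 0.3417
R_eff = 1/U_eff = 2.927 m²·K/W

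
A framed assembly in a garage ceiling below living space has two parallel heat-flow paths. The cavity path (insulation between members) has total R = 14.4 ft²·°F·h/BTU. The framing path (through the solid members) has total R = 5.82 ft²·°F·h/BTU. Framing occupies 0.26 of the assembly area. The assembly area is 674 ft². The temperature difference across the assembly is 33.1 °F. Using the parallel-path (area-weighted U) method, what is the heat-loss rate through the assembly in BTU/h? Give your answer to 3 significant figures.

2140 BTU/h

U_eff = 0.74/14.4 + 0.26/5.82 = 0.05139 + 0.04467 = 0.09606
R_eff = 1/U_eff = 10.41 ft²·°F·h/BTU
Q = 674 × 33.1 / 10.41 = 2143 BTU/h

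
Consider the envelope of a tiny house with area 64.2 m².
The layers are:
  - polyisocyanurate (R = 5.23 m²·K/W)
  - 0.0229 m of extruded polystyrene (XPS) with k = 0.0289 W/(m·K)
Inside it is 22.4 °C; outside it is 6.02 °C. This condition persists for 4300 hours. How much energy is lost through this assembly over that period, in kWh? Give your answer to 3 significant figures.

751 kWh

0.0229/0.0289 = 0.7924
R_total = 5.23 + 0.7924 = 6.022 m²·K/W
Q = 64.2 × (22.4 − 6.02) / 6.022 = 174.6 W
E = 174.6 W × 4300 h / 1000 = 750.8 kWh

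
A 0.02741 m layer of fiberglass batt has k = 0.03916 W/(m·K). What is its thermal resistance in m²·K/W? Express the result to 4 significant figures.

0.6999 m²·K/W

R = L/k = 0.02741/0.03916 = 0.69995 m²·K/W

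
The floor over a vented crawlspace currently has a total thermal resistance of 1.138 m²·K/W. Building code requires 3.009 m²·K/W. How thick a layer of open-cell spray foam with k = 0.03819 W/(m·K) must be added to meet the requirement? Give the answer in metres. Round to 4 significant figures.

0.07145 m

ΔR = 3.009 − 1.138 = 1.871 m²·K/W
L = ΔR × k = 1.871 × 0.03819 = 0.071453 m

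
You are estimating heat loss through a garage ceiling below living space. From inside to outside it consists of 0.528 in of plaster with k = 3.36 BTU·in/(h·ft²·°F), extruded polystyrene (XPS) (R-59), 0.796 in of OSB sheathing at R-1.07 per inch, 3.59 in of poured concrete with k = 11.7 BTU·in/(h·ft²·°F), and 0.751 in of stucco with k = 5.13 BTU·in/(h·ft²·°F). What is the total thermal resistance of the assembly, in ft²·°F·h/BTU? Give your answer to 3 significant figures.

0.528/3.36 = 0.1571
0.796 × 1.07 = 0.8517
3.59/11.7 = 0.3068
0.751/5.13 = 0.1464
R_total = 0.1571 + 59 + 0.8517 + 0.3068 + 0.1464 = 60.46 ft²·°F·h/BTU

60.5 ft²·°F·h/BTU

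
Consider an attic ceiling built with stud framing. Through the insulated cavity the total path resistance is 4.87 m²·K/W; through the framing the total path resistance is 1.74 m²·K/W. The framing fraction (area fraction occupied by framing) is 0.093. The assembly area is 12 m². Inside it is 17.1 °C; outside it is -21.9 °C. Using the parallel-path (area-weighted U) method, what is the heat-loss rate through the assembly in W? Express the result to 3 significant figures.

112 W

U_eff = 0.907/4.87 + 0.093/1.74 = 0.1862 + 0.05345 = 0.2397
R_eff = 1/U_eff = 4.172 m²·K/W
Q = 12 × (17.1 − (-21.9)) / 4.172 = 112.2 W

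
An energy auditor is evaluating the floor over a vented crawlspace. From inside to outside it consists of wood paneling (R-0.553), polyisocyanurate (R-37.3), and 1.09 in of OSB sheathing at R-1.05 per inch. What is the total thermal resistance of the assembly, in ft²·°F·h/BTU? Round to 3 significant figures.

39.0 ft²·°F·h/BTU

1.09 × 1.05 = 1.145
R_total = 0.553 + 37.3 + 1.145 = 39 ft²·°F·h/BTU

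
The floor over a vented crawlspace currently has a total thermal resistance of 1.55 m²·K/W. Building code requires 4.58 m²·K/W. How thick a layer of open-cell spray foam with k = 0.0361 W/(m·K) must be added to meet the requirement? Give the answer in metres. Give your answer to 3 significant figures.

0.109 m

ΔR = 4.58 − 1.55 = 3.03 m²·K/W
L = ΔR × k = 3.03 × 0.0361 = 0.1094 m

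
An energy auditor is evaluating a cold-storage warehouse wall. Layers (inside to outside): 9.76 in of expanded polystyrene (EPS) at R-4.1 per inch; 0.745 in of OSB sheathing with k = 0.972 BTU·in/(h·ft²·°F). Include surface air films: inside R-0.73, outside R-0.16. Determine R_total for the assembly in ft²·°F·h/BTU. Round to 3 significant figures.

9.76 × 4.1 = 40.02
0.745/0.972 = 0.7665
R_total = 0.73 + 40.02 + 0.7665 + 0.16 = 41.67 ft²·°F·h/BTU

41.7 ft²·°F·h/BTU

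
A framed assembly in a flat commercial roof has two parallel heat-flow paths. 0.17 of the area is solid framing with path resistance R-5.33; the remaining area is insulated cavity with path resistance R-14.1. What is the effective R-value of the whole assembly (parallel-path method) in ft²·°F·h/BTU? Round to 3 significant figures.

11.0 ft²·°F·h/BTU

U_eff = 0.83/14.1 + 0.17/5.33 = 0.05887 + 0.03189 = 0.09076
R_eff = 1/U_eff = 11.02 ft²·°F·h/BTU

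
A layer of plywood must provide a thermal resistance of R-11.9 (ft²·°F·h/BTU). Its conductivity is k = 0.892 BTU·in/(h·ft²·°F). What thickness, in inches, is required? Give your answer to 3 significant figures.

10.6 in

L = R × k = 11.9 × 0.892 = 10.61 in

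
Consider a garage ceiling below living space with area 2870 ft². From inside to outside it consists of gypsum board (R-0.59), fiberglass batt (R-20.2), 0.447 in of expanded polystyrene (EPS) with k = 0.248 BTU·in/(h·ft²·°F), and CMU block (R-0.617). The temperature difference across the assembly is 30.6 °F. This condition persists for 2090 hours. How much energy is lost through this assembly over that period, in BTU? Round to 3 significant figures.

7910000 BTU

0.447/0.248 = 1.802
R_total = 0.59 + 20.2 + 1.802 + 0.617 = 23.21 ft²·°F·h/BTU
Q = 2870 × 30.6 / 23.21 = 3784 BTU/h
E = 3784 × 2090 = 7908000 BTU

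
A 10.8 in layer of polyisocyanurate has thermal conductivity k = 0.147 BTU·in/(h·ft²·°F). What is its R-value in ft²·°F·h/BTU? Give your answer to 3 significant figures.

R = L/k = 10.8/0.147 = 73.47 ft²·°F·h/BTU

73.5 ft²·°F·h/BTU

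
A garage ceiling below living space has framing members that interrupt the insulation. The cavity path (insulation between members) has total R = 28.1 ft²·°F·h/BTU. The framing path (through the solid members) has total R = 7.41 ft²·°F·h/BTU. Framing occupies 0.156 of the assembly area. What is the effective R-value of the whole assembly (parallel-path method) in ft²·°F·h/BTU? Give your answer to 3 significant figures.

U_eff = 0.844/28.1 + 0.156/7.41 = 0.03004 + 0.02105 = 0.05109
R_eff = 1/U_eff = 19.57 ft²·°F·h/BTU

19.6 ft²·°F·h/BTU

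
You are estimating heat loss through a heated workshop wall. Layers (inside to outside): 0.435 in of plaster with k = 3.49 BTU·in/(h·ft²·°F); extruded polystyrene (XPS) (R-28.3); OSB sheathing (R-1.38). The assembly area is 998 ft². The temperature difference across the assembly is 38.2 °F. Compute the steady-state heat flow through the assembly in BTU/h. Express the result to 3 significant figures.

1280 BTU/h

0.435/3.49 = 0.1246
R_total = 0.1246 + 28.3 + 1.38 = 29.8 ft²·°F·h/BTU
Q = A·ΔT/R = 998 × 38.2 / 29.8 = 1279 BTU/h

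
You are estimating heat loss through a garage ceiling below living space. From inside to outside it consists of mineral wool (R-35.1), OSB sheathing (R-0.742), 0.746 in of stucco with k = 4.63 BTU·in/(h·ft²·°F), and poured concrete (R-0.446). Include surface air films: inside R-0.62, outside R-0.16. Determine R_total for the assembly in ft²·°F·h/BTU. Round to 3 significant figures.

0.746/4.63 = 0.1611
R_total = 0.62 + 35.1 + 0.742 + 0.1611 + 0.446 + 0.16 = 37.23 ft²·°F·h/BTU

37.2 ft²·°F·h/BTU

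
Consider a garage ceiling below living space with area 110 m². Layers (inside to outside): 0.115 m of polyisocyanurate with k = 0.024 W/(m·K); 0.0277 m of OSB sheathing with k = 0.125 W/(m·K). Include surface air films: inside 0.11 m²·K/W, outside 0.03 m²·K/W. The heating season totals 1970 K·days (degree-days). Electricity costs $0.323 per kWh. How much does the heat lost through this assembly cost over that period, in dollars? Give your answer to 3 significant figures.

0.115/0.024 = 4.792
0.0277/0.125 = 0.2216
R_total = 0.11 + 4.792 + 0.2216 + 0.03 = 5.153 m²·K/W
E = A × HDD × 24 / R / 1000 = 110 × 1970 × 24 / 5.153 / 1000 = 1009 kWh
Cost = 1009 × 0.323 = $326

326 dollars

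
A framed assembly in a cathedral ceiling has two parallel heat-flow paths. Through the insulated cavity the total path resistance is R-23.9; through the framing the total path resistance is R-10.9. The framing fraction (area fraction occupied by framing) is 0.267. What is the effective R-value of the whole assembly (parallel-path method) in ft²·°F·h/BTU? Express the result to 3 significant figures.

U_eff = 0.733/23.9 + 0.267/10.9 = 0.03067 + 0.0245 = 0.05516
R_eff = 1/U_eff = 18.13 ft²·°F·h/BTU

18.1 ft²·°F·h/BTU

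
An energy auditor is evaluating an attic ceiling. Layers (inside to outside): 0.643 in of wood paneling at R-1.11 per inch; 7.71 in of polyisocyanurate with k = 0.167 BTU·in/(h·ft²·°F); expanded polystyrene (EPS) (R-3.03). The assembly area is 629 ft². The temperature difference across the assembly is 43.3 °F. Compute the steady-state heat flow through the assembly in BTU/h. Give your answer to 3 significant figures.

0.643 × 1.11 = 0.7137
7.71/0.167 = 46.17
R_total = 0.7137 + 46.17 + 3.03 = 49.91 ft²·°F·h/BTU
Q = A·ΔT/R = 629 × 43.3 / 49.91 = 545.7 BTU/h

546 BTU/h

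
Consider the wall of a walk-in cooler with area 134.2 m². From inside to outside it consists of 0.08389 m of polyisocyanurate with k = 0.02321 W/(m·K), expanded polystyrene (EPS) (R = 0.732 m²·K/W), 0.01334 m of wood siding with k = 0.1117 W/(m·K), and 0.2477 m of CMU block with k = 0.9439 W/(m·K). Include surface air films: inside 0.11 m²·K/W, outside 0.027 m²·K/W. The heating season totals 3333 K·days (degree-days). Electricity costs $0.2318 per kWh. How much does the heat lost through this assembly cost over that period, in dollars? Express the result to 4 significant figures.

511.5 dollars

0.08389/0.02321 = 3.6144
0.01334/0.1117 = 0.11943
0.2477/0.9439 = 0.26242
R_total = 0.11 + 3.6144 + 0.732 + 0.11943 + 0.26242 + 0.027 = 4.8652 m²·K/W
E = A × HDD × 24 / R / 1000 = 134.2 × 3333 × 24 / 4.8652 / 1000 = 2206.5 kWh
Cost = 2206.5 × 0.2318 = $511.46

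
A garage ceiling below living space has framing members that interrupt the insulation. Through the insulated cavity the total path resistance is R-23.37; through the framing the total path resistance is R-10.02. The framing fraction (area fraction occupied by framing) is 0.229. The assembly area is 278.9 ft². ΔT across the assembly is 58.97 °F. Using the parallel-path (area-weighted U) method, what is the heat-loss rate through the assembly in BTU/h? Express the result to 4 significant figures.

U_eff = 0.771/23.37 + 0.229/10.02 = 0.032991 + 0.022854 = 0.055845
R_eff = 1/U_eff = 17.907 ft²·°F·h/BTU
Q = 278.9 × 58.97 / 17.907 = 918.47 BTU/h

918.5 BTU/h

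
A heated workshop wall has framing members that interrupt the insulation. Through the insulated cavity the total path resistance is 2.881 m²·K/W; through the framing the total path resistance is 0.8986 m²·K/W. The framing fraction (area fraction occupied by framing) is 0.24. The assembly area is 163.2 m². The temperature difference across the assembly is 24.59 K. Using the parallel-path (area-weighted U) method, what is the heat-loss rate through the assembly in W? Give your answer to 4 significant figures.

U_eff = 0.76/2.881 + 0.24/0.8986 = 0.2638 + 0.26708 = 0.53088
R_eff = 1/U_eff = 1.8837 m²·K/W
Q = 163.2 × 24.59 / 1.8837 = 2130.5 W

2130 W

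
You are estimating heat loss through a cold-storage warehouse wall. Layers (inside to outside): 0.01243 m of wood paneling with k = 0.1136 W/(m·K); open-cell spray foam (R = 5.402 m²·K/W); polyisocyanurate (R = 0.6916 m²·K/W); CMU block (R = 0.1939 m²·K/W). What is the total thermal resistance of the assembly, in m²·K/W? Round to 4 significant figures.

6.397 m²·K/W

0.01243/0.1136 = 0.10942
R_total = 0.10942 + 5.402 + 0.6916 + 0.1939 = 6.3969 m²·K/W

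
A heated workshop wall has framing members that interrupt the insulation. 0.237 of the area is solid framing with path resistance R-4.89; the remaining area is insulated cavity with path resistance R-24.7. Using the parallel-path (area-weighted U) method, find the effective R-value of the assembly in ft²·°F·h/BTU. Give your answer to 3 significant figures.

12.6 ft²·°F·h/BTU

U_eff = 0.763/24.7 + 0.237/4.89 = 0.03089 + 0.04847 = 0.07936
R_eff = 1/U_eff = 12.6 ft²·°F·h/BTU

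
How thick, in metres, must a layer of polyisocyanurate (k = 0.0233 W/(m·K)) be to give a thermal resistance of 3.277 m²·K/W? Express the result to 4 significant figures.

L = R·k = 3.277 × 0.0233 = 0.076354 m

0.07635 m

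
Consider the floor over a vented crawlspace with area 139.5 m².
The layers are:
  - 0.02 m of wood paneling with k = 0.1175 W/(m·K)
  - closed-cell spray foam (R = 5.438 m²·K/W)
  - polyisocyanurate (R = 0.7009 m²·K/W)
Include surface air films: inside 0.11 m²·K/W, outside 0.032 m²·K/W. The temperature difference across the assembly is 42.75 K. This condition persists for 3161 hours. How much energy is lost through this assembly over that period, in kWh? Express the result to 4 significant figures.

2922 kWh

0.02/0.1175 = 0.17021
R_total = 0.11 + 0.17021 + 5.438 + 0.7009 + 0.032 = 6.4511 m²·K/W
Q = 139.5 × 42.75 / 6.4511 = 924.43 W
E = 924.43 W × 3161 h / 1000 = 2922.1 kWh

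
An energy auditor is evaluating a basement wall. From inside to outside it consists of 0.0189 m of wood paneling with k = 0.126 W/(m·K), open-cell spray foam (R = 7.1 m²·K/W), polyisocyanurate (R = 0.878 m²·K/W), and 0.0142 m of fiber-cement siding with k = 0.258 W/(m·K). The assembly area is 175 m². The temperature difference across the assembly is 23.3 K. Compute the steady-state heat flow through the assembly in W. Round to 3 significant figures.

498 W

0.0189/0.126 = 0.15
0.0142/0.258 = 0.05504
R_total = 0.15 + 7.1 + 0.878 + 0.05504 = 8.183 m²·K/W
Q = A·ΔT/R = 175 × 23.3 / 8.183 = 498.3 W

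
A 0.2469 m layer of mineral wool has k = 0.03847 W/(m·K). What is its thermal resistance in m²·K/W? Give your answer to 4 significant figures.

6.418 m²·K/W

R = L/k = 0.2469/0.03847 = 6.418 m²·K/W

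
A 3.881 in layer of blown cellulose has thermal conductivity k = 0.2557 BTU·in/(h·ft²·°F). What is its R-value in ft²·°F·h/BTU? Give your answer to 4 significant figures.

R = L/k = 3.881/0.2557 = 15.178 ft²·°F·h/BTU

15.18 ft²·°F·h/BTU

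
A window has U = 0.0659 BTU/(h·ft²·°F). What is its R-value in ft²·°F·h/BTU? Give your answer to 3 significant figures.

15.2 ft²·°F·h/BTU

R = 1/U = 1/0.0659 = 15.17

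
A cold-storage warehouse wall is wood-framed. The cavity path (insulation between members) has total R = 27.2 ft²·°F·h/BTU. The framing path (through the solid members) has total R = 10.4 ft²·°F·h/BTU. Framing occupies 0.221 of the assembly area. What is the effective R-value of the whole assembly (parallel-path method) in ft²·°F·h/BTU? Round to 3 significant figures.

20.0 ft²·°F·h/BTU

U_eff = 0.779/27.2 + 0.221/10.4 = 0.02864 + 0.02125 = 0.04989
R_eff = 1/U_eff = 20.04 ft²·°F·h/BTU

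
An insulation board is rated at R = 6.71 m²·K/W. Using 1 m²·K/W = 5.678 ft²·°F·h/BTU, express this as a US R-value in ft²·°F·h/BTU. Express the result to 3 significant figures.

38.1 ft²·°F·h/BTU

R_US = 6.71 × 5.678 = 38.1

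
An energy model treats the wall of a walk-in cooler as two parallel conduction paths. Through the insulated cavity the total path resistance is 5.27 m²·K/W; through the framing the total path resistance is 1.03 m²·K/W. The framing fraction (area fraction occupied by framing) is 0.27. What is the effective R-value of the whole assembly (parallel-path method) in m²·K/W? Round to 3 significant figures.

2.50 m²·K/W

U_eff = 0.73/5.27 + 0.27/1.03 = 0.1385 + 0.2621 = 0.4007
R_eff = 1/U_eff = 2.496 m²·K/W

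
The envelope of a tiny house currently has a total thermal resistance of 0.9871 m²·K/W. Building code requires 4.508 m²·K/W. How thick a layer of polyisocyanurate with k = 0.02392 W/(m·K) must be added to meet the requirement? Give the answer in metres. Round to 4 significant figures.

0.08422 m

ΔR = 4.508 − 0.9871 = 3.5209 m²·K/W
L = ΔR × k = 3.5209 × 0.02392 = 0.08422 m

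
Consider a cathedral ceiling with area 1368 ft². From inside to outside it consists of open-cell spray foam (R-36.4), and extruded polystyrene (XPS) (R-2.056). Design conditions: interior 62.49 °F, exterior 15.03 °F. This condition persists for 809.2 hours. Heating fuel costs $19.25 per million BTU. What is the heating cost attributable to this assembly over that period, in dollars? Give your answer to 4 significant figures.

26.30 dollars

R_total = 36.4 + 2.056 = 38.456 ft²·°F·h/BTU
Q = 1368 × (62.49 − 15.03) / 38.456 = 1688.3 BTU/h
E = 1688.3 × 809.2 = 1366200 BTU
Cost = 1366200/10⁶ × 19.25 = $26.299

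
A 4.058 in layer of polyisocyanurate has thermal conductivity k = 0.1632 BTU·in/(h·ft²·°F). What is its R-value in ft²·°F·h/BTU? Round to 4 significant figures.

R = L/k = 4.058/0.1632 = 24.865 ft²·°F·h/BTU

24.87 ft²·°F·h/BTU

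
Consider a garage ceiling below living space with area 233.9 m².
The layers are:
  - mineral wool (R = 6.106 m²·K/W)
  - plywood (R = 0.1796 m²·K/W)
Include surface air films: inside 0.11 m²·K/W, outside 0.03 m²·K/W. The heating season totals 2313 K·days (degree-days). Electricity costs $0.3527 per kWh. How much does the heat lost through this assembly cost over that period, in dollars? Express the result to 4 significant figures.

R_total = 0.11 + 6.106 + 0.1796 + 0.03 = 6.4256 m²·K/W
E = A × HDD × 24 / R / 1000 = 233.9 × 2313 × 24 / 6.4256 / 1000 = 2020.7 kWh
Cost = 2020.7 × 0.3527 = $712.7

712.7 dollars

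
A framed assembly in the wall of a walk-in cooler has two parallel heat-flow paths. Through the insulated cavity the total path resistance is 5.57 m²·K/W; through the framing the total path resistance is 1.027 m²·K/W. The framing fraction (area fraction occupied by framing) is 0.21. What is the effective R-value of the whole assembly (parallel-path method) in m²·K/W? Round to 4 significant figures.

2.888 m²·K/W

U_eff = 0.79/5.57 + 0.21/1.027 = 0.14183 + 0.20448 = 0.34631
R_eff = 1/U_eff = 2.8876 m²·K/W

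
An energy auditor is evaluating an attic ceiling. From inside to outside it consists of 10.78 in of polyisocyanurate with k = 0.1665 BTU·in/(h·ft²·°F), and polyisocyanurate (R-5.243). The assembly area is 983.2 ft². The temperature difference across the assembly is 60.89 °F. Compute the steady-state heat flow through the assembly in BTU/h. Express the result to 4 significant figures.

855.4 BTU/h

10.78/0.1665 = 64.745
R_total = 64.745 + 5.243 = 69.988 ft²·°F·h/BTU
Q = A·ΔT/R = 983.2 × 60.89 / 69.988 = 855.39 BTU/h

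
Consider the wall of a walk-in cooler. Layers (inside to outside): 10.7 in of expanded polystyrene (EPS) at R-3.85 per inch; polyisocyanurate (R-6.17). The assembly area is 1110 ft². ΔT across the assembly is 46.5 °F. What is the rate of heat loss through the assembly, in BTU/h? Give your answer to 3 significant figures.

1090 BTU/h

10.7 × 3.85 = 41.2
R_total = 41.2 + 6.17 = 47.37 ft²·°F·h/BTU
Q = A·ΔT/R = 1110 × 46.5 / 47.37 = 1090 BTU/h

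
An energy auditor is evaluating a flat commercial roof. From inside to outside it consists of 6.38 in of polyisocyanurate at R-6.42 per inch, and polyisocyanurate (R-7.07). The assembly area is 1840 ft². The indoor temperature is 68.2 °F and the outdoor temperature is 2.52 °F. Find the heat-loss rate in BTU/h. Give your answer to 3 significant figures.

2520 BTU/h

6.38 × 6.42 = 40.96
R_total = 40.96 + 7.07 = 48.03 ft²·°F·h/BTU
Q = A·ΔT/R = 1840 × (68.2 − 2.52) / 48.03 = 2516 BTU/h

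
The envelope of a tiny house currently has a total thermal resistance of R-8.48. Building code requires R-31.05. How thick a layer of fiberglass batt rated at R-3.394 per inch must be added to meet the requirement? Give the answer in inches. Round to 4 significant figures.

6.650 in

ΔR = 31.05 − 8.48 = 22.57 ft²·°F·h/BTU
L = ΔR / (R/in) = 22.57/3.394 = 6.65 in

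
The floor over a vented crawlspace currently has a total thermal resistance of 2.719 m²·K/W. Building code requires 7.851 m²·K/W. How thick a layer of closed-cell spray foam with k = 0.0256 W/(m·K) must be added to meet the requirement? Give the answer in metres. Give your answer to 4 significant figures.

0.1314 m

ΔR = 7.851 − 2.719 = 5.132 m²·K/W
L = ΔR × k = 5.132 × 0.0256 = 0.13138 m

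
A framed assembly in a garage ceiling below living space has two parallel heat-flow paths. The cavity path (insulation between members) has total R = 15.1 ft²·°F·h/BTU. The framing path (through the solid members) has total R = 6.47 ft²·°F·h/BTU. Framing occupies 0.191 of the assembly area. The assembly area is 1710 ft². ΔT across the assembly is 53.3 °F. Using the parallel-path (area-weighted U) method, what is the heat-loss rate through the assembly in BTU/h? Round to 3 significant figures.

7570 BTU/h

U_eff = 0.809/15.1 + 0.191/6.47 = 0.05358 + 0.02952 = 0.0831
R_eff = 1/U_eff = 12.03 ft²·°F·h/BTU
Q = 1710 × 53.3 / 12.03 = 7574 BTU/h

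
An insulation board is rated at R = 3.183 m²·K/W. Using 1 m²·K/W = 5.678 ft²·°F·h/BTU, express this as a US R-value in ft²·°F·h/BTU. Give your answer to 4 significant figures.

18.07 ft²·°F·h/BTU

R_US = 3.183 × 5.678 = 18.073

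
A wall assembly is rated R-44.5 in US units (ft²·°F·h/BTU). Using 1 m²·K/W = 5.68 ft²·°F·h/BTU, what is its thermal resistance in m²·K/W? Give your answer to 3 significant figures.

7.83 m²·K/W

R_SI = 44.5/5.68 = 7.835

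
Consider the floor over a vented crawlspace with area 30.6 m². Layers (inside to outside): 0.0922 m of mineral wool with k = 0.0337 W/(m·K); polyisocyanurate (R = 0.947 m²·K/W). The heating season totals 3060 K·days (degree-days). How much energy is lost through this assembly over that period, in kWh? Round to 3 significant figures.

610 kWh

0.0922/0.0337 = 2.736
R_total = 2.736 + 0.947 = 3.683 m²·K/W
E = A × HDD × 24 / R / 1000 = 30.6 × 3060 × 24 / 3.683 / 1000 = 610.2 kWh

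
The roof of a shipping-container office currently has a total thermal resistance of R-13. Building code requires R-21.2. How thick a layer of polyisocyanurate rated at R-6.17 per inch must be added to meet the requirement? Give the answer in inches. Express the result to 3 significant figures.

1.33 in

ΔR = 21.2 − 13 = 8.2 ft²·°F·h/BTU
L = ΔR / (R/in) = 8.2/6.17 = 1.329 in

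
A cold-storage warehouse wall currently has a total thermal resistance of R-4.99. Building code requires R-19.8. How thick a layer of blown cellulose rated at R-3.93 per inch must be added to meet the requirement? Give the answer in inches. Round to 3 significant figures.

ΔR = 19.8 − 4.99 = 14.81 ft²·°F·h/BTU
L = ΔR / (R/in) = 14.81/3.93 = 3.768 in

3.77 in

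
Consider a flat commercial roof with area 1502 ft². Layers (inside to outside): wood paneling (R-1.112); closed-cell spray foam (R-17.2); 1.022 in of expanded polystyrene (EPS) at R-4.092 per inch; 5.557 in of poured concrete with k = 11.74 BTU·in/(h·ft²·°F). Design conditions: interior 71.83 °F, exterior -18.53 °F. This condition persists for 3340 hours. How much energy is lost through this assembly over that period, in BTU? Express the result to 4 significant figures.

1.022 × 4.092 = 4.182
5.557/11.74 = 0.47334
R_total = 1.112 + 17.2 + 4.182 + 0.47334 = 22.967 ft²·°F·h/BTU
Q = 1502 × (71.83 − (-18.53)) / 22.967 = 5909.3 BTU/h
E = 5909.3 × 3340 = 19737000 BTU

19740000 BTU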